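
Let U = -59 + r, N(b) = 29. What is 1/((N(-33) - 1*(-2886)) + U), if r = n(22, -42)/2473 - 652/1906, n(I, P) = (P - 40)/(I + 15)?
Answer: 87200453/249014586296 ≈ 0.00035018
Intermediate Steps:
n(I, P) = (-40 + P)/(15 + I)
r = -29907472/87200453 (r = ((-40 - 42)/(15 + 22))/2473 - 652/1906 = (-82/37)*(1/2473) - 652*1/1906 = ((1/37)*(-82))*(1/2473) - 326/953 = -82/37*1/2473 - 326/953 = -82/91501 - 326/953 = -29907472/87200453 ≈ -0.34297)
U = -5174734199/87200453 (U = -59 - 29907472/87200453 = -5174734199/87200453 ≈ -59.343)
1/((N(-33) - 1*(-2886)) + U) = 1/((29 - 1*(-2886)) - 5174734199/87200453) = 1/((29 + 2886) - 5174734199/87200453) = 1/(2915 - 5174734199/87200453) = 1/(249014586296/87200453) = 87200453/249014586296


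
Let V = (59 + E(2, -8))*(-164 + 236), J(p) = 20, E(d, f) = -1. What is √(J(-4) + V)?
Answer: 2*√1049 ≈ 64.776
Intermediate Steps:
V = 4176 (V = (59 - 1)*(-164 + 236) = 58*72 = 4176)
√(J(-4) + V) = √(20 + 4176) = √4196 = 2*√1049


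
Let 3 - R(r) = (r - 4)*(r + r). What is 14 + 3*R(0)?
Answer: 23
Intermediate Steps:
R(r) = 3 - 2*r*(-4 + r) (R(r) = 3 - (r - 4)*(r + r) = 3 - (-4 + r)*2*r = 3 - 2*r*(-4 + r))
14 + 3*R(0) = 14 + 3*(3 - 2*0² + 8*0) = 14 + 3*(3 - 2*0 + 0) = 14 + 3*(3 + 0 + 0) = 14 + 3*3 = 14 + 9 = 23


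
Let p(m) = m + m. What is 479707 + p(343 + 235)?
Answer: 480863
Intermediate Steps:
p(m) = 2*m
479707 + p(343 + 235) = 479707 + 2*(343 + 235) = 479707 + 2*578 = 479707 + 1156 = 480863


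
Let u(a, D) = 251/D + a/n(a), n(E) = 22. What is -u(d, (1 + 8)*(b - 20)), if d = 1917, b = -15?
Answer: -598333/6930 ≈ -86.339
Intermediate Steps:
u(a, D) = 251/D + a/22
-u(d, (1 + 8)*(b - 20)) = -(251/(((1 + 8)*(-15 - 20))) + (1/22)*1917) = -(251/((9*(-35))) + 1917/22) = -(251/(-315) + 1917/22) = -(251*(-1/315) + 1917/22) = -(-251/315 + 1917/22) = -1*598333/6930 = -598333/6930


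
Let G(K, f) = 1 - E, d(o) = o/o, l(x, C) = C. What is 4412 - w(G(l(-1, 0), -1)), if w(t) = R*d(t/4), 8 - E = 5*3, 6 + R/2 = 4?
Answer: 4416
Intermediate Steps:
R = -4 (R = -12 + 2*4 = -12 + 8 = -4)
d(o) = 1
E = -7 (E = 8 - 5*3 = 8 - 1*15 = 8 - 15 = -7)
G(K, f) = 8 (G(K, f) = 1 - 1*(-7) = 1 + 7 = 8)
w(t) = -4 (w(t) = -4*1 = -4)
4412 - w(G(l(-1, 0), -1)) = 4412 - 1*(-4) = 4412 + 4 = 4416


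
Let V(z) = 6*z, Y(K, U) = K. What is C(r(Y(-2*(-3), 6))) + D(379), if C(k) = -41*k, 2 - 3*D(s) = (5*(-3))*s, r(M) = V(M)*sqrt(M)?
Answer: 5687/3 - 1476*sqrt(6) ≈ -1719.8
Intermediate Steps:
r(M) = 6*M**(3/2) (r(M) = (6*M)*sqrt(M) = 6*M**(3/2))
D(s) = 2/3 + 5*s (D(s) = 2/3 - 5*(-3)*s/3 = 2/3 - (-5)*s = 2/3 + 5*s)
C(r(Y(-2*(-3), 6))) + D(379) = -246*(-2*(-3))**(3/2) + (2/3 + 5*379) = -246*6**(3/2) + (2/3 + 1895) = -246*6*sqrt(6) + 5687/3 = -1476*sqrt(6) + 5687/3 = 5687/3 - 1476*sqrt(6)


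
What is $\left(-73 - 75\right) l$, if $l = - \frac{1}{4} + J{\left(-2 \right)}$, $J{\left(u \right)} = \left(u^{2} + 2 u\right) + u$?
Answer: $333$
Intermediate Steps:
$J{\left(u \right)} = u^{2} + 3 u$
$l = - \frac{9}{4}$ ($l = - \frac{1}{4} - 2 \left(3 - 2\right) = \left(-1\right) \frac{1}{4} - 2 = - \frac{1}{4} - 2 = - \frac{9}{4} \approx -2.25$)
$\left(-73 - 75\right) l = \left(-73 - 75\right) \left(- \frac{9}{4}\right) = \left(-148\right) \left(- \frac{9}{4}\right) = 333$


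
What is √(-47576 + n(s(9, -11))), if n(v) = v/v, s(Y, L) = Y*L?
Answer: 5*I*√1903 ≈ 218.12*I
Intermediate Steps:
s(Y, L) = L*Y
n(v) = 1
√(-47576 + n(s(9, -11))) = √(-47576 + 1) = √(-47575) = 5*I*√1903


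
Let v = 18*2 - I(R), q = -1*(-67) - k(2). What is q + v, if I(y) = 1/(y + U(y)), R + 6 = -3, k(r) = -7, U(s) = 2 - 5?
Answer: 1321/12 ≈ 110.08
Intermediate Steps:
U(s) = -3
R = -9 (R = -6 - 3 = -9)
q = 74 (q = -1*(-67) - 1*(-7) = 67 + 7 = 74)
I(y) = 1/(-3 + y) (I(y) = 1/(y - 3) = 1/(-3 + y))
v = 433/12 (v = 18*2 - 1/(-3 - 9) = 36 - 1/(-12) = 36 - 1*(-1/12) = 36 + 1/12 = 433/12 ≈ 36.083)
q + v = 74 + 433/12 = 1321/12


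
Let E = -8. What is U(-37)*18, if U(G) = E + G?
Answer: -810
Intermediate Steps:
U(G) = -8 + G
U(-37)*18 = (-8 - 37)*18 = -45*18 = -810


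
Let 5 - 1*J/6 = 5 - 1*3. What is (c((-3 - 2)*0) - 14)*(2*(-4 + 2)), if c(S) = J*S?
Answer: 56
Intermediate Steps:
J = 18 (J = 30 - 6*(5 - 1*3) = 30 - 6*(5 - 3) = 30 - 6*2 = 30 - 12 = 18)
c(S) = 18*S
(c((-3 - 2)*0) - 14)*(2*(-4 + 2)) = (18*((-3 - 2)*0) - 14)*(2*(-4 + 2)) = (18*(-5*0) - 14)*(2*(-2)) = (18*0 - 14)*(-4) = (0 - 14)*(-4) = -14*(-4) = 56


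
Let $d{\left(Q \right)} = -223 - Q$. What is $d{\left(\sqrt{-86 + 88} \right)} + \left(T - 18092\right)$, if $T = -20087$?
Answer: $-38402 - \sqrt{2} \approx -38403.0$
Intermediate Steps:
$d{\left(\sqrt{-86 + 88} \right)} + \left(T - 18092\right) = \left(-223 - \sqrt{-86 + 88}\right) - 38179 = \left(-223 - \sqrt{2}\right) - 38179 = -38402 - \sqrt{2}$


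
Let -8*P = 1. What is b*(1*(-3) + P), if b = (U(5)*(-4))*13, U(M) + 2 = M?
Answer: 975/2 ≈ 487.50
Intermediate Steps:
P = -⅛ (P = -⅛*1 = -⅛ ≈ -0.12500)
U(M) = -2 + M
b = -156 (b = ((-2 + 5)*(-4))*13 = (3*(-4))*13 = -12*13 = -156)
b*(1*(-3) + P) = -156*(1*(-3) - ⅛) = -156*(-3 - ⅛) = -156*(-25/8) = 975/2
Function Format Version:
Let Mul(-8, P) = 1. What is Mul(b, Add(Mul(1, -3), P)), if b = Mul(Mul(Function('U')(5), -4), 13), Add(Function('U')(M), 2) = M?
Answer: Rational(975, 2) ≈ 487.50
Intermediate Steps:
P = Rational(-1, 8) (P = Mul(Rational(-1, 8), 1) = Rational(-1, 8) ≈ -0.12500)
Function('U')(M) = Add(-2, M)
b = -156 (b = Mul(Mul(Add(-2, 5), -4), 13) = Mul(Mul(3, -4), 13) = Mul(-12, 13) = -156)
Mul(b, Add(Mul(1, -3), P)) = Mul(-156, Add(Mul(1, -3), Rational(-1, 8))) = Mul(-156, Add(-3, Rational(-1, 8))) = Mul(-156, Rational(-25, 8)) = Rational(975, 2)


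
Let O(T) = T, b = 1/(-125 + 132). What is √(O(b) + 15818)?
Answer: 9*√9569/7 ≈ 125.77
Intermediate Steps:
b = ⅐ (b = 1/7 = ⅐ ≈ 0.14286)
√(O(b) + 15818) = √(⅐ + 15818) = √(110727/7) = 9*√9569/7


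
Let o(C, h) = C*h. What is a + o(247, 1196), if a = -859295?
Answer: -563883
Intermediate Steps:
a + o(247, 1196) = -859295 + 247*1196 = -859295 + 295412 = -563883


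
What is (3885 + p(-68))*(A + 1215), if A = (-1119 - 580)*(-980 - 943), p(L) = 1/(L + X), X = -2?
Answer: 444417968004/35 ≈ 1.2698e+10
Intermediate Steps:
p(L) = 1/(-2 + L) (p(L) = 1/(L - 2) = 1/(-2 + L))
A = 3267177 (A = -1699*(-1923) = 3267177)
(3885 + p(-68))*(A + 1215) = (3885 + 1/(-2 - 68))*(3267177 + 1215) = (3885 + 1/(-70))*3268392 = (3885 - 1/70)*3268392 = (271949/70)*3268392 = 444417968004/35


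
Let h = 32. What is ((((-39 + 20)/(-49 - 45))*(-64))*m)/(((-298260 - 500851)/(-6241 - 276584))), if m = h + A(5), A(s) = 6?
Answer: -6534388800/37558217 ≈ -173.98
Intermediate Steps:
m = 38 (m = 32 + 6 = 38)
((((-39 + 20)/(-49 - 45))*(-64))*m)/(((-298260 - 500851)/(-6241 - 276584))) = ((((-39 + 20)/(-49 - 45))*(-64))*38)/(((-298260 - 500851)/(-6241 - 276584))) = ((-19/(-94)*(-64))*38)/((-799111/(-282825))) = ((-19*(-1/94)*(-64))*38)/((-799111*(-1/282825))) = (((19/94)*(-64))*38)/(799111/282825) = -608/47*38*(282825/799111) = -23104/47*282825/799111 = -6534388800/37558217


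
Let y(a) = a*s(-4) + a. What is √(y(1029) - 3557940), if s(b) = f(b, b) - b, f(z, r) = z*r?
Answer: I*√3536331 ≈ 1880.5*I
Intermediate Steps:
f(z, r) = r*z
s(b) = b² - b (s(b) = b*b - b = b² - b)
y(a) = 21*a (y(a) = a*(-4*(-1 - 4)) + a = a*(-4*(-5)) + a = a*20 + a = 20*a + a = 21*a)
√(y(1029) - 3557940) = √(21*1029 - 3557940) = √(21609 - 3557940) = √(-3536331) = I*√3536331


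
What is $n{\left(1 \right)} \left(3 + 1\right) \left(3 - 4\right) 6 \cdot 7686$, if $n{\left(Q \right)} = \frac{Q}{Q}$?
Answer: $-184464$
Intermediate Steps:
$n{\left(Q \right)} = 1$
$n{\left(1 \right)} \left(3 + 1\right) \left(3 - 4\right) 6 \cdot 7686 = 1 \left(3 + 1\right) \left(3 - 4\right) 6 \cdot 7686 = 1 \cdot 4 \left(-1\right) 6 \cdot 7686 = 1 \left(-4\right) 6 \cdot 7686 = \left(-4\right) 6 \cdot 7686 = \left(-24\right) 7686 = -184464$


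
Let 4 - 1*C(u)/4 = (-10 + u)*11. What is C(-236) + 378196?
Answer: 389036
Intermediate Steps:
C(u) = 456 - 44*u (C(u) = 16 - 4*(-10 + u)*11 = 16 - 4*(-110 + 11*u) = 16 + (440 - 44*u) = 456 - 44*u)
C(-236) + 378196 = (456 - 44*(-236)) + 378196 = (456 + 10384) + 378196 = 10840 + 378196 = 389036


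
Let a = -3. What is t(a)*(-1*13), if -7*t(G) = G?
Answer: -39/7 ≈ -5.5714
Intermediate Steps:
t(G) = -G/7
t(a)*(-1*13) = (-1/7*(-3))*(-1*13) = (3/7)*(-13) = -39/7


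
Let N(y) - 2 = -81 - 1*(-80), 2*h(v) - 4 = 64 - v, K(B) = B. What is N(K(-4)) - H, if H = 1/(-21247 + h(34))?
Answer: 21231/21230 ≈ 1.0000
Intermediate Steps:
h(v) = 34 - v/2 (h(v) = 2 + (64 - v)/2 = 2 + (32 - v/2) = 34 - v/2)
N(y) = 1 (N(y) = 2 + (-81 - 1*(-80)) = 2 + (-81 + 80) = 2 - 1 = 1)
H = -1/21230 (H = 1/(-21247 + (34 - ½*34)) = 1/(-21247 + (34 - 17)) = 1/(-21247 + 17) = 1/(-21230) = -1/21230 ≈ -4.7103e-5)
N(K(-4)) - H = 1 - 1*(-1/21230) = 1 + 1/21230 = 21231/21230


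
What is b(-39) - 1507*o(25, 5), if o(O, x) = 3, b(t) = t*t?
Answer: -3000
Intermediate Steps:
b(t) = t²
b(-39) - 1507*o(25, 5) = (-39)² - 1507*3 = 1521 - 4521 = -3000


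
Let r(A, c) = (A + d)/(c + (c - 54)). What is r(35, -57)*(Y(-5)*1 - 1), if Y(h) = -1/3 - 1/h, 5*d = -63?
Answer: 34/225 ≈ 0.15111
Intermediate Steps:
d = -63/5 (d = (1/5)*(-63) = -63/5 ≈ -12.600)
r(A, c) = (-63/5 + A)/(-54 + 2*c) (r(A, c) = (A - 63/5)/(c + (c - 54)) = (-63/5 + A)/(c + (-54 + c)) = (-63/5 + A)/(-54 + 2*c))
Y(h) = -1/3 - 1/h (Y(h) = -1*1/3 - 1/h = -1/3 - 1/h)
r(35, -57)*(Y(-5)*1 - 1) = ((-63 + 5*35)/(10*(-27 - 57)))*(((1/3)*(-3 - 1*(-5))/(-5))*1 - 1) = ((1/10)*(-63 + 175)/(-84))*(((1/3)*(-1/5)*(-3 + 5))*1 - 1) = ((1/10)*(-1/84)*112)*(((1/3)*(-1/5)*2)*1 - 1) = -2*(-2/15*1 - 1)/15 = -2*(-2/15 - 1)/15 = -2/15*(-17/15) = 34/225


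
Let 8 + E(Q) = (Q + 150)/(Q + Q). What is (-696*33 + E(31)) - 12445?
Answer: -2195921/62 ≈ -35418.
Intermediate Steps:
E(Q) = -8 + (150 + Q)/(2*Q) (E(Q) = -8 + (Q + 150)/(Q + Q) = -8 + (150 + Q)/((2*Q)) = -8 + (150 + Q)*(1/(2*Q)) = -8 + (150 + Q)/(2*Q))
(-696*33 + E(31)) - 12445 = (-696*33 + (-15/2 + 75/31)) - 12445 = (-22968 + (-15/2 + 75*(1/31))) - 12445 = (-22968 + (-15/2 + 75/31)) - 12445 = (-22968 - 315/62) - 12445 = -1424331/62 - 12445 = -2195921/62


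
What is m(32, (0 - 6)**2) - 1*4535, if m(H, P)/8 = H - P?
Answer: -4567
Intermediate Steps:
m(H, P) = -8*P + 8*H (m(H, P) = 8*(H - P) = -8*P + 8*H)
m(32, (0 - 6)**2) - 1*4535 = (-8*(0 - 6)**2 + 8*32) - 1*4535 = (-8*(-6)**2 + 256) - 4535 = (-8*36 + 256) - 4535 = (-288 + 256) - 4535 = -32 - 4535 = -4567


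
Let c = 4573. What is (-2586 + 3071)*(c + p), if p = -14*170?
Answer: 1063605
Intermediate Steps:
p = -2380
(-2586 + 3071)*(c + p) = (-2586 + 3071)*(4573 - 2380) = 485*2193 = 1063605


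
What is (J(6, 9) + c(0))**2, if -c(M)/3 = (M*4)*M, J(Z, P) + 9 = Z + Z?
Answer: 9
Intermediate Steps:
J(Z, P) = -9 + 2*Z (J(Z, P) = -9 + (Z + Z) = -9 + 2*Z)
c(M) = -12*M**2 (c(M) = -3*M*4*M = -3*4*M*M = -12*M**2)
(J(6, 9) + c(0))**2 = ((-9 + 2*6) - 12*0**2)**2 = ((-9 + 12) - 12*0)**2 = (3 + 0)**2 = 3**2 = 9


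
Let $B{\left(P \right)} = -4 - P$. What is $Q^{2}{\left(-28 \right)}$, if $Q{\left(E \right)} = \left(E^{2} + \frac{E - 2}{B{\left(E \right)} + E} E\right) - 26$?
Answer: $300304$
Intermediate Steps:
$Q{\left(E \right)} = -26 + E^{2} + E \left(\frac{1}{2} - \frac{E}{4}\right)$ ($Q{\left(E \right)} = \left(E^{2} + \frac{E - 2}{\left(-4 - E\right) + E} E\right) - 26 = \left(E^{2} + \frac{-2 + E}{-4} E\right) - 26 = \left(E^{2} + \left(-2 + E\right) \left(- \frac{1}{4}\right) E\right) - 26 = \left(E^{2} + \left(\frac{1}{2} - \frac{E}{4}\right) E\right) - 26 = \left(E^{2} + E \left(\frac{1}{2} - \frac{E}{4}\right)\right) - 26 = -26 + E^{2} + E \left(\frac{1}{2} - \frac{E}{4}\right)$)
$Q^{2}{\left(-28 \right)} = \left(-26 + \frac{1}{2} \left(-28\right) + \frac{3 \left(-28\right)^{2}}{4}\right)^{2} = \left(-26 - 14 + \frac{3}{4} \cdot 784\right)^{2} = \left(-26 - 14 + 588\right)^{2} = 548^{2} = 300304$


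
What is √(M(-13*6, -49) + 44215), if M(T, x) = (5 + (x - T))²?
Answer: √45371 ≈ 213.00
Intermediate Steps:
M(T, x) = (5 + x - T)²
√(M(-13*6, -49) + 44215) = √((5 - 49 - (-13)*6)² + 44215) = √((5 - 49 - 1*(-78))² + 44215) = √((5 - 49 + 78)² + 44215) = √(34² + 44215) = √(1156 + 44215) = √45371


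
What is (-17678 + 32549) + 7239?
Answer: 22110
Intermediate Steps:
(-17678 + 32549) + 7239 = 14871 + 7239 = 22110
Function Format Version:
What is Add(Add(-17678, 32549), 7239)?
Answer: 22110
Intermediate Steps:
Add(Add(-17678, 32549), 7239) = Add(14871, 7239) = 22110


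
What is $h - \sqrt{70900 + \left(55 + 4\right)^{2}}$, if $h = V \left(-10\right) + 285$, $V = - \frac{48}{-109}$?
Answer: $\frac{30585}{109} - \sqrt{74381} \approx 7.8675$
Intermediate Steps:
$V = \frac{48}{109}$ ($V = \left(-48\right) \left(- \frac{1}{109}\right) = \frac{48}{109} \approx 0.44037$)
$h = \frac{30585}{109}$ ($h = \frac{48}{109} \left(-10\right) + 285 = - \frac{480}{109} + 285 = \frac{30585}{109} \approx 280.6$)
$h - \sqrt{70900 + \left(55 + 4\right)^{2}} = \frac{30585}{109} - \sqrt{70900 + \left(55 + 4\right)^{2}} = \frac{30585}{109} - \sqrt{70900 + 59^{2}} = \frac{30585}{109} - \sqrt{70900 + 3481} = \frac{30585}{109} - \sqrt{74381}$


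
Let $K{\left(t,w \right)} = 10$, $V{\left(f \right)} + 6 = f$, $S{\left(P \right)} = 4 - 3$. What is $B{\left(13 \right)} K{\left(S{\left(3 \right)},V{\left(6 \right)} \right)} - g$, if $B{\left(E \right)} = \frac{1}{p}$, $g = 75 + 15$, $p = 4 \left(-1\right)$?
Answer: $- \frac{185}{2} \approx -92.5$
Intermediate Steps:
$p = -4$
$S{\left(P \right)} = 1$
$V{\left(f \right)} = -6 + f$
$g = 90$
$B{\left(E \right)} = - \frac{1}{4}$ ($B{\left(E \right)} = \frac{1}{-4} = - \frac{1}{4}$)
$B{\left(13 \right)} K{\left(S{\left(3 \right)},V{\left(6 \right)} \right)} - g = \left(- \frac{1}{4}\right) 10 - 90 = - \frac{5}{2} - 90 = - \frac{185}{2}$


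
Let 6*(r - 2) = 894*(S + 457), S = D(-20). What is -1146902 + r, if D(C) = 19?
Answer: -1075976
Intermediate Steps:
S = 19
r = 70926 (r = 2 + (894*(19 + 457))/6 = 2 + (894*476)/6 = 2 + (⅙)*425544 = 2 + 70924 = 70926)
-1146902 + r = -1146902 + 70926 = -1075976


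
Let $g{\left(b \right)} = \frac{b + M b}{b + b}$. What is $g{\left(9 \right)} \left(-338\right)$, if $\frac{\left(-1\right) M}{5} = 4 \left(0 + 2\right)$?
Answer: $6591$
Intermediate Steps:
$M = -40$ ($M = - 5 \cdot 4 \left(0 + 2\right) = - 5 \cdot 4 \cdot 2 = \left(-5\right) 8 = -40$)
$g{\left(b \right)} = - \frac{39}{2}$ ($g{\left(b \right)} = \frac{b - 40 b}{b + b} = \frac{\left(-39\right) b}{2 b} = - 39 b \frac{1}{2 b} = - \frac{39}{2}$)
$g{\left(9 \right)} \left(-338\right) = \left(- \frac{39}{2}\right) \left(-338\right) = 6591$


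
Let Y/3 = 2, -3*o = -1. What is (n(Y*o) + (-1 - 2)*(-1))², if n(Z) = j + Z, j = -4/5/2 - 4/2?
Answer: 169/25 ≈ 6.7600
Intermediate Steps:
o = ⅓ (o = -⅓*(-1) = ⅓ ≈ 0.33333)
Y = 6 (Y = 3*2 = 6)
j = -12/5 (j = -4*⅕*(½) - 4*½ = -⅘*½ - 2 = -⅖ - 2 = -12/5 ≈ -2.4000)
n(Z) = -12/5 + Z
(n(Y*o) + (-1 - 2)*(-1))² = ((-12/5 + 6*(⅓)) + (-1 - 2)*(-1))² = ((-12/5 + 2) - 3*(-1))² = (-⅖ + 3)² = (13/5)² = 169/25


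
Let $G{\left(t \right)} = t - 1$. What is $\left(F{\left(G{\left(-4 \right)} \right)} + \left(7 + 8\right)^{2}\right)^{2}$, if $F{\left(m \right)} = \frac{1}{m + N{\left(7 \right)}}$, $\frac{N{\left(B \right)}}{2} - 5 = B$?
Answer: $\frac{18284176}{361} \approx 50649.0$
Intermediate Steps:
$N{\left(B \right)} = 10 + 2 B$
$G{\left(t \right)} = -1 + t$ ($G{\left(t \right)} = t - 1 = -1 + t$)
$F{\left(m \right)} = \frac{1}{24 + m}$ ($F{\left(m \right)} = \frac{1}{m + \left(10 + 2 \cdot 7\right)} = \frac{1}{m + \left(10 + 14\right)} = \frac{1}{m + 24} = \frac{1}{24 + m}$)
$\left(F{\left(G{\left(-4 \right)} \right)} + \left(7 + 8\right)^{2}\right)^{2} = \left(\frac{1}{24 - 5} + \left(7 + 8\right)^{2}\right)^{2} = \left(\frac{1}{24 - 5} + 15^{2}\right)^{2} = \left(\frac{1}{19} + 225\right)^{2} = \left(\frac{4276}{19}\right)^{2} = \frac{18284176}{361}$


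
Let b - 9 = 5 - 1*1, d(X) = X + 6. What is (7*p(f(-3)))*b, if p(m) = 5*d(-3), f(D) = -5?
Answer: 1365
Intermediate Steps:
d(X) = 6 + X
p(m) = 15 (p(m) = 5*(6 - 3) = 5*3 = 15)
b = 13 (b = 9 + (5 - 1*1) = 9 + (5 - 1) = 9 + 4 = 13)
(7*p(f(-3)))*b = (7*15)*13 = 105*13 = 1365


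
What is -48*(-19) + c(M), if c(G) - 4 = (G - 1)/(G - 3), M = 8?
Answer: 4587/5 ≈ 917.40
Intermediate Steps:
c(G) = 4 + (-1 + G)/(-3 + G) (c(G) = 4 + (G - 1)/(G - 3) = 4 + (-1 + G)/(-3 + G))
-48*(-19) + c(M) = -48*(-19) + (-13 + 5*8)/(-3 + 8) = 912 + (-13 + 40)/5 = 912 + (⅕)*27 = 912 + 27/5 = 4587/5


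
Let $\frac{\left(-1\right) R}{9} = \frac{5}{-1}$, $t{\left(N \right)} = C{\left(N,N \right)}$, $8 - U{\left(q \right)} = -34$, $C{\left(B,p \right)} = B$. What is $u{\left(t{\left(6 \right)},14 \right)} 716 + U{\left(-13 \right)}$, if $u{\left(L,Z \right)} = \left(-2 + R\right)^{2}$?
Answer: $1323926$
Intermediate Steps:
$U{\left(q \right)} = 42$ ($U{\left(q \right)} = 8 - -34 = 8 + 34 = 42$)
$t{\left(N \right)} = N$
$R = 45$ ($R = - 9 \frac{5}{-1} = - 9 \cdot 5 \left(-1\right) = \left(-9\right) \left(-5\right) = 45$)
$u{\left(L,Z \right)} = 1849$ ($u{\left(L,Z \right)} = \left(-2 + 45\right)^{2} = 43^{2} = 1849$)
$u{\left(t{\left(6 \right)},14 \right)} 716 + U{\left(-13 \right)} = 1849 \cdot 716 + 42 = 1323884 + 42 = 1323926$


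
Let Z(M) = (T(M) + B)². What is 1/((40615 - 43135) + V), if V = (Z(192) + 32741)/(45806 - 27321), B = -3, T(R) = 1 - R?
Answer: -18485/46511823 ≈ -0.00039743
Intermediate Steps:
Z(M) = (-2 - M)² (Z(M) = ((1 - M) - 3)² = (-2 - M)²)
V = 70377/18485 (V = ((2 + 192)² + 32741)/(45806 - 27321) = (194² + 32741)/18485 = (37636 + 32741)*(1/18485) = 70377*(1/18485) = 70377/18485 ≈ 3.8073)
1/((40615 - 43135) + V) = 1/((40615 - 43135) + 70377/18485) = 1/(-2520 + 70377/18485) = 1/(-46511823/18485) = -18485/46511823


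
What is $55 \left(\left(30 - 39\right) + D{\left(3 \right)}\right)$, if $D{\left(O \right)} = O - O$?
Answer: $-495$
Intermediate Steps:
$D{\left(O \right)} = 0$
$55 \left(\left(30 - 39\right) + D{\left(3 \right)}\right) = 55 \left(\left(30 - 39\right) + 0\right) = 55 \left(-9 + 0\right) = 55 \left(-9\right) = -495$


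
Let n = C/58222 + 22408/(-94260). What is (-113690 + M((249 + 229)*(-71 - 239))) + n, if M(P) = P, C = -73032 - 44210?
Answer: -179644551720737/686000715 ≈ -2.6187e+5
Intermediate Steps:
C = -117242
n = -1544483687/686000715 (n = -117242/58222 + 22408/(-94260) = -117242*1/58222 + 22408*(-1/94260) = -58621/29111 - 5602/23565 = -1544483687/686000715 ≈ -2.2514)
(-113690 + M((249 + 229)*(-71 - 239))) + n = (-113690 + (249 + 229)*(-71 - 239)) - 1544483687/686000715 = (-113690 + 478*(-310)) - 1544483687/686000715 = (-113690 - 148180) - 1544483687/686000715 = -261870 - 1544483687/686000715 = -179644551720737/686000715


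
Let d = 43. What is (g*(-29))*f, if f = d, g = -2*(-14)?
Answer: -34916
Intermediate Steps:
g = 28
f = 43
(g*(-29))*f = (28*(-29))*43 = -812*43 = -34916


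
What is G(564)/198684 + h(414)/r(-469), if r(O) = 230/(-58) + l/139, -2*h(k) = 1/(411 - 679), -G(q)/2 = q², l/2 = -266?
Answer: -297572214385/92925433992 ≈ -3.2023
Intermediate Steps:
l = -532 (l = 2*(-266) = -532)
G(q) = -2*q²
h(k) = 1/536 (h(k) = -1/(2*(411 - 679)) = -½/(-268) = -½*(-1/268) = 1/536)
r(O) = -31413/4031 (r(O) = 230/(-58) - 532/139 = 230*(-1/58) - 532*1/139 = -115/29 - 532/139 = -31413/4031)
G(564)/198684 + h(414)/r(-469) = -2*564²/198684 + 1/(536*(-31413/4031)) = -2*318096*(1/198684) + (1/536)*(-4031/31413) = -636192*1/198684 - 4031/16837368 = -17672/5519 - 4031/16837368 = -297572214385/92925433992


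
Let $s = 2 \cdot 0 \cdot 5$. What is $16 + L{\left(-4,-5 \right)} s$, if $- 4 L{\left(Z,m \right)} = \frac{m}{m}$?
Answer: $16$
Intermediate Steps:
$L{\left(Z,m \right)} = - \frac{1}{4}$ ($L{\left(Z,m \right)} = - \frac{m \frac{1}{m}}{4} = \left(- \frac{1}{4}\right) 1 = - \frac{1}{4}$)
$s = 0$ ($s = 0 \cdot 5 = 0$)
$16 + L{\left(-4,-5 \right)} s = 16 - 0 = 16 + 0 = 16$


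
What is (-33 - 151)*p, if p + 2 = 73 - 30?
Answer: -7544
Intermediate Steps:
p = 41 (p = -2 + (73 - 30) = -2 + 43 = 41)
(-33 - 151)*p = (-33 - 151)*41 = -184*41 = -7544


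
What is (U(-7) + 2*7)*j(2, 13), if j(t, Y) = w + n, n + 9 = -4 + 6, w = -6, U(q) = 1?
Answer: -195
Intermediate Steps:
n = -7 (n = -9 + (-4 + 6) = -9 + 2 = -7)
j(t, Y) = -13 (j(t, Y) = -6 - 7 = -13)
(U(-7) + 2*7)*j(2, 13) = (1 + 2*7)*(-13) = (1 + 14)*(-13) = 15*(-13) = -195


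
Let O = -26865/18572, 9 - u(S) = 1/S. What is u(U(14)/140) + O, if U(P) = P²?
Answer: 889121/130004 ≈ 6.8392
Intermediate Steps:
u(S) = 9 - 1/S
O = -26865/18572 (O = -26865*1/18572 = -26865/18572 ≈ -1.4465)
u(U(14)/140) + O = (9 - 1/(14²/140)) - 26865/18572 = (9 - 1/(196*(1/140))) - 26865/18572 = (9 - 1/7/5) - 26865/18572 = (9 - 1*5/7) - 26865/18572 = (9 - 5/7) - 26865/18572 = 58/7 - 26865/18572 = 889121/130004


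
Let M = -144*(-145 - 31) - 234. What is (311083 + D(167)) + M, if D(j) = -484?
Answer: 335709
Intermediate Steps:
M = 25110 (M = -144*(-176) - 234 = 25344 - 234 = 25110)
(311083 + D(167)) + M = (311083 - 484) + 25110 = 310599 + 25110 = 335709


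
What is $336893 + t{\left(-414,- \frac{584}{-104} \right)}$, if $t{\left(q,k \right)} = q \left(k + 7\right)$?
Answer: $\frac{4311713}{13} \approx 3.3167 \cdot 10^{5}$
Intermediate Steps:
$t{\left(q,k \right)} = q \left(7 + k\right)$
$336893 + t{\left(-414,- \frac{584}{-104} \right)} = 336893 - 414 \left(7 - \frac{584}{-104}\right) = 336893 - 414 \left(7 - - \frac{73}{13}\right) = 336893 - 414 \left(7 + \frac{73}{13}\right) = 336893 - \frac{67896}{13} = \frac{4311713}{13}$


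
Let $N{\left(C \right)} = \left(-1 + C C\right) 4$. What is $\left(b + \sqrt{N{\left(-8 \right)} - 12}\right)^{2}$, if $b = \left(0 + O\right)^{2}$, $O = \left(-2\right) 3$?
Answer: $1536 + 288 \sqrt{15} \approx 2651.4$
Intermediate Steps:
$O = -6$
$N{\left(C \right)} = -4 + 4 C^{2}$ ($N{\left(C \right)} = \left(-1 + C^{2}\right) 4 = -4 + 4 C^{2}$)
$b = 36$ ($b = \left(0 - 6\right)^{2} = \left(-6\right)^{2} = 36$)
$\left(b + \sqrt{N{\left(-8 \right)} - 12}\right)^{2} = \left(36 + \sqrt{\left(-4 + 4 \left(-8\right)^{2}\right) - 12}\right)^{2} = \left(36 + \sqrt{\left(-4 + 4 \cdot 64\right) - 12}\right)^{2} = \left(36 + \sqrt{\left(-4 + 256\right) - 12}\right)^{2} = \left(36 + \sqrt{252 - 12}\right)^{2} = \left(36 + \sqrt{240}\right)^{2} = \left(36 + 4 \sqrt{15}\right)^{2}$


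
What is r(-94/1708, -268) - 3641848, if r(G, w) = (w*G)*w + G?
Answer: -3113513967/854 ≈ -3.6458e+6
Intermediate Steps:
r(G, w) = G + G*w² (r(G, w) = (G*w)*w + G = G*w² + G = G + G*w²)
r(-94/1708, -268) - 3641848 = (-94/1708)*(1 + (-268)²) - 3641848 = (-94*1/1708)*(1 + 71824) - 3641848 = -47/854*71825 - 3641848 = -3375775/854 - 3641848 = -3113513967/854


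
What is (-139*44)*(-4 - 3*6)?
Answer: 134552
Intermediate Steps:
(-139*44)*(-4 - 3*6) = -6116*(-4 - 18) = -6116*(-22) = 134552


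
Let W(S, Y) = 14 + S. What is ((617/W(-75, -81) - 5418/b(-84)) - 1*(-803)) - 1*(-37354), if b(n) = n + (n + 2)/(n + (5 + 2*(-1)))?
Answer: 7834297729/205021 ≈ 38212.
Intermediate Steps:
b(n) = n + (2 + n)/(3 + n) (b(n) = n + (2 + n)/(n + (5 - 2)) = n + (2 + n)/(n + 3) = n + (2 + n)/(3 + n))
((617/W(-75, -81) - 5418/b(-84)) - 1*(-803)) - 1*(-37354) = ((617/(14 - 75) - 5418*(3 - 84)/(2 + (-84)² + 4*(-84))) - 1*(-803)) - 1*(-37354) = ((617/(-61) - 5418*(-81/(2 + 7056 - 336))) + 803) + 37354 = ((617*(-1/61) - 5418/((-1/81*6722))) + 803) + 37354 = ((-617/61 - 5418/(-6722/81)) + 803) + 37354 = ((-617/61 - 5418*(-81/6722)) + 803) + 37354 = ((-617/61 + 219429/3361) + 803) + 37354 = (11311432/205021 + 803) + 37354 = 175943295/205021 + 37354 = 7834297729/205021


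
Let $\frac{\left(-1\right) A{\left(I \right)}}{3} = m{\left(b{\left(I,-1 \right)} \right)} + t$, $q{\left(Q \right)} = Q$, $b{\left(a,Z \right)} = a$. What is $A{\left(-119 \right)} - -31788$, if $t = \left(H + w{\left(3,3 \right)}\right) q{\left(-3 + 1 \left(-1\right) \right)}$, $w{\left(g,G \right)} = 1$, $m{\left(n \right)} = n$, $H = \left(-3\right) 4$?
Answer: $32013$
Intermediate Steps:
$H = -12$
$t = 44$ ($t = \left(-12 + 1\right) \left(-3 + 1 \left(-1\right)\right) = - 11 \left(-3 - 1\right) = \left(-11\right) \left(-4\right) = 44$)
$A{\left(I \right)} = -132 - 3 I$ ($A{\left(I \right)} = - 3 \left(I + 44\right) = - 3 \left(44 + I\right) = -132 - 3 I$)
$A{\left(-119 \right)} - -31788 = \left(-132 - -357\right) - -31788 = \left(-132 + 357\right) + 31788 = 225 + 31788 = 32013$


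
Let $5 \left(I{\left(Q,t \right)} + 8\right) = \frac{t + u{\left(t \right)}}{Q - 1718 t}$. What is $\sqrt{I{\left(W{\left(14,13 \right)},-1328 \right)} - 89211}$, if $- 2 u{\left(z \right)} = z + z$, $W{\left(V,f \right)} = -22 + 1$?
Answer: $i \sqrt{89219} \approx 298.7 i$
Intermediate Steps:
$W{\left(V,f \right)} = -21$
$u{\left(z \right)} = - z$ ($u{\left(z \right)} = - \frac{z + z}{2} = - \frac{2 z}{2} = - z$)
$I{\left(Q,t \right)} = -8$ ($I{\left(Q,t \right)} = -8 + \frac{\left(t - t\right) \frac{1}{Q - 1718 t}}{5} = -8 + \frac{0 \frac{1}{Q - 1718 t}}{5} = -8 + \frac{1}{5} \cdot 0 = -8 + 0 = -8$)
$\sqrt{I{\left(W{\left(14,13 \right)},-1328 \right)} - 89211} = \sqrt{-8 - 89211} = \sqrt{-89219} = i \sqrt{89219}$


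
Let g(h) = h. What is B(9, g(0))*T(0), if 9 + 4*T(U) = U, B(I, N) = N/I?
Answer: 0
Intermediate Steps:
T(U) = -9/4 + U/4
B(9, g(0))*T(0) = (0/9)*(-9/4 + (¼)*0) = (0*(⅑))*(-9/4 + 0) = 0*(-9/4) = 0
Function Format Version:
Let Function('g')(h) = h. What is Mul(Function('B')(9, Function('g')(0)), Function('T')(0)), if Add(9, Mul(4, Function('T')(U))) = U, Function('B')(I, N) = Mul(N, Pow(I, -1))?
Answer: 0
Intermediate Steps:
Function('T')(U) = Add(Rational(-9, 4), Mul(Rational(1, 4), U))
Mul(Function('B')(9, Function('g')(0)), Function('T')(0)) = Mul(Mul(0, Pow(9, -1)), Add(Rational(-9, 4), Mul(Rational(1, 4), 0))) = Mul(Mul(0, Rational(1, 9)), Add(Rational(-9, 4), 0)) = Mul(0, Rational(-9, 4)) = 0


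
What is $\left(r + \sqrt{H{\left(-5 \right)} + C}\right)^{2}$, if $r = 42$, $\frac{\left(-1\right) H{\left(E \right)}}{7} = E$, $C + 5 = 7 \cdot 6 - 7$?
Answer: $\left(42 + \sqrt{65}\right)^{2} \approx 2506.2$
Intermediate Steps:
$C = 30$ ($C = -5 + \left(7 \cdot 6 - 7\right) = -5 + \left(42 - 7\right) = -5 + 35 = 30$)
$H{\left(E \right)} = - 7 E$
$\left(r + \sqrt{H{\left(-5 \right)} + C}\right)^{2} = \left(42 + \sqrt{\left(-7\right) \left(-5\right) + 30}\right)^{2} = \left(42 + \sqrt{35 + 30}\right)^{2} = \left(42 + \sqrt{65}\right)^{2}$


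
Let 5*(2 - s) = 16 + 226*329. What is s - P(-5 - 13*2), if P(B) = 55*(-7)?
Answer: -14487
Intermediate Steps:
s = -14872 (s = 2 - (16 + 226*329)/5 = 2 - (16 + 74354)/5 = 2 - ⅕*74370 = 2 - 14874 = -14872)
P(B) = -385
s - P(-5 - 13*2) = -14872 - 1*(-385) = -14872 + 385 = -14487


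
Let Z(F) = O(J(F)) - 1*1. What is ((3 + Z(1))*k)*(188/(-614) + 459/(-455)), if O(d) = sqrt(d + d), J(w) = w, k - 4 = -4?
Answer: 0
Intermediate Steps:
k = 0 (k = 4 - 4 = 0)
O(d) = sqrt(2)*sqrt(d) (O(d) = sqrt(2*d) = sqrt(2)*sqrt(d))
Z(F) = -1 + sqrt(2)*sqrt(F) (Z(F) = sqrt(2)*sqrt(F) - 1*1 = sqrt(2)*sqrt(F) - 1 = -1 + sqrt(2)*sqrt(F))
((3 + Z(1))*k)*(188/(-614) + 459/(-455)) = ((3 + (-1 + sqrt(2)*sqrt(1)))*0)*(188/(-614) + 459/(-455)) = ((3 + (-1 + sqrt(2)*1))*0)*(188*(-1/614) + 459*(-1/455)) = ((3 + (-1 + sqrt(2)))*0)*(-94/307 - 459/455) = ((2 + sqrt(2))*0)*(-183683/139685) = 0*(-183683/139685) = 0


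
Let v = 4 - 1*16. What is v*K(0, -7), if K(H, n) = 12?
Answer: -144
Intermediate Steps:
v = -12 (v = 4 - 16 = -12)
v*K(0, -7) = -12*12 = -144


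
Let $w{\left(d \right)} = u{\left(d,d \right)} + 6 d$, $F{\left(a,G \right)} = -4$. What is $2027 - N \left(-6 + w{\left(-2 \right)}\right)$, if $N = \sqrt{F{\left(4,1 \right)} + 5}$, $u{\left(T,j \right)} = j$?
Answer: $2047$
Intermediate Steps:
$w{\left(d \right)} = 7 d$ ($w{\left(d \right)} = d + 6 d = 7 d$)
$N = 1$ ($N = \sqrt{-4 + 5} = \sqrt{1} = 1$)
$2027 - N \left(-6 + w{\left(-2 \right)}\right) = 2027 - 1 \left(-6 + 7 \left(-2\right)\right) = 2027 - 1 \left(-6 - 14\right) = 2027 - 1 \left(-20\right) = 2027 - -20 = 2027 + 20 = 2047$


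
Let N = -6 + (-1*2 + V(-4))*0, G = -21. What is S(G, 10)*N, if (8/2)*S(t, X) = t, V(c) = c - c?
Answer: 63/2 ≈ 31.500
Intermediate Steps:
V(c) = 0
S(t, X) = t/4
N = -6 (N = -6 + (-1*2 + 0)*0 = -6 + (-2 + 0)*0 = -6 - 2*0 = -6 + 0 = -6)
S(G, 10)*N = ((¼)*(-21))*(-6) = -21/4*(-6) = 63/2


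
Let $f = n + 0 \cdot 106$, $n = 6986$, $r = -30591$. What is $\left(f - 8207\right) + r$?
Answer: $-31812$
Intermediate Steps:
$f = 6986$ ($f = 6986 + 0 \cdot 106 = 6986 + 0 = 6986$)
$\left(f - 8207\right) + r = \left(6986 - 8207\right) - 30591 = -1221 - 30591 = -31812$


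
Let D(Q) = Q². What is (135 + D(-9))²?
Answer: 46656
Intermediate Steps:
(135 + D(-9))² = (135 + (-9)²)² = (135 + 81)² = 216² = 46656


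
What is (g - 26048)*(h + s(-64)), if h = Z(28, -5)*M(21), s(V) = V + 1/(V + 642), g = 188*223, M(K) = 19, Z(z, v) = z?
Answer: 2147268690/289 ≈ 7.4300e+6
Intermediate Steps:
g = 41924
s(V) = V + 1/(642 + V)
h = 532 (h = 28*19 = 532)
(g - 26048)*(h + s(-64)) = (41924 - 26048)*(532 + (1 + (-64)**2 + 642*(-64))/(642 - 64)) = 15876*(532 + (1 + 4096 - 41088)/578) = 15876*(532 + (1/578)*(-36991)) = 15876*(532 - 36991/578) = 15876*(270505/578) = 2147268690/289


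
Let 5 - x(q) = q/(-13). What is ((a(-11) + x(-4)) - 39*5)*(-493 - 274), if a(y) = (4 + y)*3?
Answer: 162073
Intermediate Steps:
x(q) = 5 + q/13 (x(q) = 5 - q/(-13) = 5 - q*(-1)/13 = 5 - (-1)*q/13 = 5 + q/13)
a(y) = 12 + 3*y
((a(-11) + x(-4)) - 39*5)*(-493 - 274) = (((12 + 3*(-11)) + (5 + (1/13)*(-4))) - 39*5)*(-493 - 274) = (((12 - 33) + (5 - 4/13)) - 195)*(-767) = ((-21 + 61/13) - 195)*(-767) = (-212/13 - 195)*(-767) = -2747/13*(-767) = 162073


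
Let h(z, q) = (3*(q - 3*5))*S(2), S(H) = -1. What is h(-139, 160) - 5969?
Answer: -6404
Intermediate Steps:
h(z, q) = 45 - 3*q (h(z, q) = (3*(q - 3*5))*(-1) = (3*(q - 15))*(-1) = (3*(-15 + q))*(-1) = (-45 + 3*q)*(-1) = 45 - 3*q)
h(-139, 160) - 5969 = (45 - 3*160) - 5969 = (45 - 480) - 5969 = -435 - 5969 = -6404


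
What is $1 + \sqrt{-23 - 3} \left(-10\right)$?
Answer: $1 - 10 i \sqrt{26} \approx 1.0 - 50.99 i$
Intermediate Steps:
$1 + \sqrt{-23 - 3} \left(-10\right) = 1 + \sqrt{-26} \left(-10\right) = 1 + i \sqrt{26} \left(-10\right) = 1 - 10 i \sqrt{26}$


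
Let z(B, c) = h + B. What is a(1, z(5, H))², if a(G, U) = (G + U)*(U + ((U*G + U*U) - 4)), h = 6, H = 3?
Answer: 2782224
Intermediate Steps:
z(B, c) = 6 + B
a(G, U) = (G + U)*(-4 + U + U² + G*U) (a(G, U) = (G + U)*(U + ((G*U + U²) - 4)) = (G + U)*(U + ((U² + G*U) - 4)) = (G + U)*(U + (-4 + U² + G*U)) = (G + U)*(-4 + U + U² + G*U))
a(1, z(5, H))² = ((6 + 5)² + (6 + 5)³ - 4*1 - 4*(6 + 5) + 1*(6 + 5) + (6 + 5)*1² + 2*1*(6 + 5)²)² = (11² + 11³ - 4 - 4*11 + 1*11 + 11*1 + 2*1*11²)² = (121 + 1331 - 4 - 44 + 11 + 11 + 2*1*121)² = (121 + 1331 - 4 - 44 + 11 + 11 + 242)² = 1668² = 2782224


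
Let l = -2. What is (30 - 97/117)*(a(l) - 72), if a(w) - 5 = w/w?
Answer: -75086/39 ≈ -1925.3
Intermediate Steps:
a(w) = 6 (a(w) = 5 + w/w = 5 + 1 = 6)
(30 - 97/117)*(a(l) - 72) = (30 - 97/117)*(6 - 72) = (30 - 97*1/117)*(-66) = (30 - 97/117)*(-66) = (3413/117)*(-66) = -75086/39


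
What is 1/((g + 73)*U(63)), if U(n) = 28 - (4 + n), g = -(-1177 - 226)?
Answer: -1/57564 ≈ -1.7372e-5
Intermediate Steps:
g = 1403 (g = -1*(-1403) = 1403)
U(n) = 24 - n (U(n) = 28 + (-4 - n) = 24 - n)
1/((g + 73)*U(63)) = 1/((1403 + 73)*(24 - 1*63)) = 1/(1476*(24 - 63)) = (1/1476)/(-39) = (1/1476)*(-1/39) = -1/57564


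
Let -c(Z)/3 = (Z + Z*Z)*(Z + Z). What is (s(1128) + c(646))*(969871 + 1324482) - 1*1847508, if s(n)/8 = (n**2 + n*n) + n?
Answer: -3670169909484540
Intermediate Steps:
c(Z) = -6*Z*(Z + Z**2) (c(Z) = -3*(Z + Z*Z)*(Z + Z) = -3*(Z + Z**2)*2*Z = -6*Z*(Z + Z**2))
s(n) = 8*n + 16*n**2 (s(n) = 8*((n**2 + n*n) + n) = 8*((n**2 + n**2) + n) = 8*(2*n**2 + n) = 8*(n + 2*n**2) = 8*n + 16*n**2)
(s(1128) + c(646))*(969871 + 1324482) - 1*1847508 = (8*1128*(1 + 2*1128) + 6*646**2*(-1 - 1*646))*(969871 + 1324482) - 1*1847508 = (8*1128*(1 + 2256) + 6*417316*(-1 - 646))*2294353 - 1847508 = (8*1128*2257 + 6*417316*(-647))*2294353 - 1847508 = (20367168 - 1620020712)*2294353 - 1847508 = -1599653544*2294353 - 1847508 = -3670169907637032 - 1847508 = -3670169909484540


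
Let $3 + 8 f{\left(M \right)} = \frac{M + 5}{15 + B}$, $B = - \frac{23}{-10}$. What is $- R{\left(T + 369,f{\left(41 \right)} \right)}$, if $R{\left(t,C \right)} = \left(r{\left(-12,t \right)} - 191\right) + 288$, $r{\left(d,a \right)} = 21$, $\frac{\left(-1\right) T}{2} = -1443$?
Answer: $-118$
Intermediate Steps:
$B = \frac{23}{10}$ ($B = \left(-23\right) \left(- \frac{1}{10}\right) = \frac{23}{10} \approx 2.3$)
$T = 2886$ ($T = \left(-2\right) \left(-1443\right) = 2886$)
$f{\left(M \right)} = - \frac{469}{1384} + \frac{5 M}{692}$ ($f{\left(M \right)} = - \frac{3}{8} + \frac{\left(M + 5\right) \frac{1}{15 + \frac{23}{10}}}{8} = - \frac{3}{8} + \frac{\left(5 + M\right) \frac{1}{\frac{173}{10}}}{8} = - \frac{3}{8} + \frac{\left(5 + M\right) \frac{10}{173}}{8} = - \frac{3}{8} + \frac{\frac{50}{173} + \frac{10 M}{173}}{8} = - \frac{3}{8} + \left(\frac{25}{692} + \frac{5 M}{692}\right) = - \frac{469}{1384} + \frac{5 M}{692}$)
$R{\left(t,C \right)} = 118$ ($R{\left(t,C \right)} = \left(21 - 191\right) + 288 = -170 + 288 = 118$)
$- R{\left(T + 369,f{\left(41 \right)} \right)} = \left(-1\right) 118 = -118$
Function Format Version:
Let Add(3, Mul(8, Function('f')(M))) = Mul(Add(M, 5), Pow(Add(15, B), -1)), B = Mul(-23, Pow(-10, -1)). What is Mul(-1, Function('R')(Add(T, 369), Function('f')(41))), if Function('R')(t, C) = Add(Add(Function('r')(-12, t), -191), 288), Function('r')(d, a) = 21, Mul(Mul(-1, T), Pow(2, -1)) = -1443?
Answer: -118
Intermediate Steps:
B = Rational(23, 10) (B = Mul(-23, Rational(-1, 10)) = Rational(23, 10) ≈ 2.3000)
T = 2886 (T = Mul(-2, -1443) = 2886)
Function('f')(M) = Add(Rational(-469, 1384), Mul(Rational(5, 692), M)) (Function('f')(M) = Add(Rational(-3, 8), Mul(Rational(1, 8), Mul(Add(M, 5), Pow(Add(15, Rational(23, 10)), -1)))) = Add(Rational(-3, 8), Mul(Rational(1, 8), Mul(Add(5, M), Pow(Rational(173, 10), -1)))) = Add(Rational(-3, 8), Mul(Rational(1, 8), Mul(Add(5, M), Rational(10, 173)))) = Add(Rational(-3, 8), Mul(Rational(1, 8), Add(Rational(50, 173), Mul(Rational(10, 173), M)))) = Add(Rational(-3, 8), Add(Rational(25, 692), Mul(Rational(5, 692), M))) = Add(Rational(-469, 1384), Mul(Rational(5, 692), M)))
Function('R')(t, C) = 118 (Function('R')(t, C) = Add(Add(21, -191), 288) = Add(-170, 288) = 118)
Mul(-1, Function('R')(Add(T, 369), Function('f')(41))) = Mul(-1, 118) = -118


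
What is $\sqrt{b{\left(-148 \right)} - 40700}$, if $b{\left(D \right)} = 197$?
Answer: $i \sqrt{40503} \approx 201.25 i$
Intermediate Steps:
$\sqrt{b{\left(-148 \right)} - 40700} = \sqrt{197 - 40700} = \sqrt{-40503} = i \sqrt{40503}$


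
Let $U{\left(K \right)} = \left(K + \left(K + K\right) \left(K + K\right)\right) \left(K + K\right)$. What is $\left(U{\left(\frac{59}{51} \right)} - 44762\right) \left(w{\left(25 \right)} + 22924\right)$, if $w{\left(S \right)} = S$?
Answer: $- \frac{136218975239632}{132651} \approx -1.0269 \cdot 10^{9}$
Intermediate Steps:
$U{\left(K \right)} = 2 K \left(K + 4 K^{2}\right)$ ($U{\left(K \right)} = \left(K + 2 K 2 K\right) 2 K = \left(K + 4 K^{2}\right) 2 K = 2 K \left(K + 4 K^{2}\right)$)
$\left(U{\left(\frac{59}{51} \right)} - 44762\right) \left(w{\left(25 \right)} + 22924\right) = \left(\left(\frac{59}{51}\right)^{2} \left(2 + 8 \cdot \frac{59}{51}\right) - 44762\right) \left(25 + 22924\right) = \left(\left(59 \cdot \frac{1}{51}\right)^{2} \left(2 + 8 \cdot 59 \cdot \frac{1}{51}\right) - 44762\right) 22949 = \left(\left(\frac{59}{51}\right)^{2} \left(2 + 8 \cdot \frac{59}{51}\right) - 44762\right) 22949 = \left(\frac{3481 \left(2 + \frac{472}{51}\right)}{2601} - 44762\right) 22949 = \left(\frac{3481}{2601} \cdot \frac{574}{51} - 44762\right) 22949 = \left(\frac{1998094}{132651} - 44762\right) 22949 = \left(- \frac{5935725968}{132651}\right) 22949 = - \frac{136218975239632}{132651}$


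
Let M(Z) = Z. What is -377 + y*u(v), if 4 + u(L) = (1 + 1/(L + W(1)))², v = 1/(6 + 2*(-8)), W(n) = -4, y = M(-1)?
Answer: -627974/1681 ≈ -373.57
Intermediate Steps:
y = -1
v = -⅒ (v = 1/(6 - 16) = 1/(-10) = -⅒ ≈ -0.10000)
u(L) = -4 + (1 + 1/(-4 + L))² (u(L) = -4 + (1 + 1/(L - 4))² = -4 + (1 + 1/(-4 + L))²)
-377 + y*u(v) = -377 - (-4 + (-3 - ⅒)²/(-4 - ⅒)²) = -377 - (-4 + (-31/10)²/(-41/10)²) = -377 - (-4 + (100/1681)*(961/100)) = -377 - (-4 + 961/1681) = -377 - 1*(-5763/1681) = -377 + 5763/1681 = -627974/1681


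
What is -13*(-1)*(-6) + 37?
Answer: -41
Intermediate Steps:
-13*(-1)*(-6) + 37 = 13*(-6) + 37 = -78 + 37 = -41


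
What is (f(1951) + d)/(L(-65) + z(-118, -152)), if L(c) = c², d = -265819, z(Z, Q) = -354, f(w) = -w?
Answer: -267770/3871 ≈ -69.173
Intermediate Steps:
(f(1951) + d)/(L(-65) + z(-118, -152)) = (-1*1951 - 265819)/((-65)² - 354) = (-1951 - 265819)/(4225 - 354) = -267770/3871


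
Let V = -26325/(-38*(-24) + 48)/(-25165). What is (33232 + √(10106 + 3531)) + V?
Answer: 10704426335/322112 + √13637 ≈ 33349.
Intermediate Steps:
V = 351/322112 (V = -26325/(912 + 48)*(-1/25165) = -26325/960*(-1/25165) = -26325*1/960*(-1/25165) = -1755/64*(-1/25165) = 351/322112 ≈ 0.0010897)
(33232 + √(10106 + 3531)) + V = (33232 + √(10106 + 3531)) + 351/322112 = (33232 + √13637) + 351/322112 = 10704426335/322112 + √13637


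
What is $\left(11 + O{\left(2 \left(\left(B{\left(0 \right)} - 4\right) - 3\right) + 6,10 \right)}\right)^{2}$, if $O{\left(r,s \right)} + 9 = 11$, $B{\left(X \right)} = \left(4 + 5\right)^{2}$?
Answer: $169$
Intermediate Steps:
$B{\left(X \right)} = 81$ ($B{\left(X \right)} = 9^{2} = 81$)
$O{\left(r,s \right)} = 2$ ($O{\left(r,s \right)} = -9 + 11 = 2$)
$\left(11 + O{\left(2 \left(\left(B{\left(0 \right)} - 4\right) - 3\right) + 6,10 \right)}\right)^{2} = \left(11 + 2\right)^{2} = 13^{2} = 169$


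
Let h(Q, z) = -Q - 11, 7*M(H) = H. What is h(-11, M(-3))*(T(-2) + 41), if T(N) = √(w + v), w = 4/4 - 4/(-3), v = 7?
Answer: 0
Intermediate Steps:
M(H) = H/7
h(Q, z) = -11 - Q
w = 7/3 (w = 4*(¼) - 4*(-⅓) = 1 + 4/3 = 7/3 ≈ 2.3333)
T(N) = 2*√21/3 (T(N) = √(7/3 + 7) = √(28/3) = 2*√21/3)
h(-11, M(-3))*(T(-2) + 41) = (-11 - 1*(-11))*(2*√21/3 + 41) = (-11 + 11)*(41 + 2*√21/3) = 0*(41 + 2*√21/3) = 0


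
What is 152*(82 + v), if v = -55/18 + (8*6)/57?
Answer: 109148/9 ≈ 12128.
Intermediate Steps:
v = -757/342 (v = -55*1/18 + 48*(1/57) = -55/18 + 16/19 = -757/342 ≈ -2.2135)
152*(82 + v) = 152*(82 - 757/342) = 152*(27287/342) = 109148/9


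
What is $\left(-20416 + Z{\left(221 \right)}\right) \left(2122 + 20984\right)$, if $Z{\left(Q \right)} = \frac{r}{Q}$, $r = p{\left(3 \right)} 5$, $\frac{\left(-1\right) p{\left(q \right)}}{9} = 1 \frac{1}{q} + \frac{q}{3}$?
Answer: $- \frac{104254179576}{221} \approx -4.7174 \cdot 10^{8}$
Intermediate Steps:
$p{\left(q \right)} = - \frac{9}{q} - 3 q$ ($p{\left(q \right)} = - 9 \left(1 \frac{1}{q} + \frac{q}{3}\right) = - 9 \left(\frac{1}{q} + q \frac{1}{3}\right) = - 9 \left(\frac{1}{q} + \frac{q}{3}\right) = - \frac{9}{q} - 3 q$)
$r = -60$ ($r = \left(- \frac{9}{3} - 9\right) 5 = \left(\left(-9\right) \frac{1}{3} - 9\right) 5 = \left(-3 - 9\right) 5 = \left(-12\right) 5 = -60$)
$Z{\left(Q \right)} = - \frac{60}{Q}$
$\left(-20416 + Z{\left(221 \right)}\right) \left(2122 + 20984\right) = \left(-20416 - \frac{60}{221}\right) \left(2122 + 20984\right) = \left(-20416 - \frac{60}{221}\right) 23106 = \left(- \frac{4511996}{221}\right) 23106 = - \frac{104254179576}{221}$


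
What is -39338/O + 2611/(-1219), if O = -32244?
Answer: -18118031/19652718 ≈ -0.92191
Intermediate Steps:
-39338/O + 2611/(-1219) = -39338/(-32244) + 2611/(-1219) = -39338*(-1/32244) + 2611*(-1/1219) = 19669/16122 - 2611/1219 = -18118031/19652718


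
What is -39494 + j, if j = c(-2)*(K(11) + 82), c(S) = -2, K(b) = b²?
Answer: -39900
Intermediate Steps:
j = -406 (j = -2*(11² + 82) = -2*(121 + 82) = -2*203 = -406)
-39494 + j = -39494 - 406 = -39900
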